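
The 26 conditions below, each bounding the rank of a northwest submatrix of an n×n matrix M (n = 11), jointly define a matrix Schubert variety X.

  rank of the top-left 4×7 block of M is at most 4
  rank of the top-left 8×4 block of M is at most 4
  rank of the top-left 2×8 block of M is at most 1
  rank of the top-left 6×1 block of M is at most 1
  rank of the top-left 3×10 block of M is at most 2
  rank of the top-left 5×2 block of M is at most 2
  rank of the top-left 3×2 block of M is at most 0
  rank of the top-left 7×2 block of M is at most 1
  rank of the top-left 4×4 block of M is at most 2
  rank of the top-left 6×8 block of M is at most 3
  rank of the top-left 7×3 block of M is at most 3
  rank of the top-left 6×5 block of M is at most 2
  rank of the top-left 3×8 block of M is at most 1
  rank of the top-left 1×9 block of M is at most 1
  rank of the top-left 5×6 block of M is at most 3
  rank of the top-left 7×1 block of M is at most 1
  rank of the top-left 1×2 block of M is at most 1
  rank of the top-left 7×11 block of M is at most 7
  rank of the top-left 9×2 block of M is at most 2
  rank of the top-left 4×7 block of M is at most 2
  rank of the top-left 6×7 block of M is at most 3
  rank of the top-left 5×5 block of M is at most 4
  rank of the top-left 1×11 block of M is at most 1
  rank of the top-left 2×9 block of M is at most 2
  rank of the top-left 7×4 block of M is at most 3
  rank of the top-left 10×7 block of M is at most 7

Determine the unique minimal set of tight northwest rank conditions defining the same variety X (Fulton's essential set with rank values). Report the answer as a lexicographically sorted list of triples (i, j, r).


The tightest implied rank at each (i,j), from the 26 conditions:

  0  0  1  1  1  1  1  1  1  1  1
  0  0  1  1  1  1  1  1  2  2  2
  0  0  1  1  1  1  1  1  2  2  3
  1  1  2  2  2  2  2  2  3  3  4
  1  1  2  2  2  3  3  3  4  4  5
  1  1  2  2  2  3  3  3  4  5  6
  1  1  2  3  3  4  4  4  5  6  7
  1  2  3  4  4  5  5  5  6  7  8
  1  2  3  4  5  6  6  6  7  8  9
  1  2  3  4  5  6  7  7  8  9  10
  1  2  3  4  5  6  7  8  9  10  11

the unique w with this rank table is (3, 9, 11, 1, 6, 10, 4, 2, 5, 7, 8).

6 SE-corners of the 26-cell Rothe diagram give Ess(w):

[(3, 2, 0), (3, 8, 1), (3, 10, 2), (6, 5, 2), (6, 8, 3), (7, 2, 1)]


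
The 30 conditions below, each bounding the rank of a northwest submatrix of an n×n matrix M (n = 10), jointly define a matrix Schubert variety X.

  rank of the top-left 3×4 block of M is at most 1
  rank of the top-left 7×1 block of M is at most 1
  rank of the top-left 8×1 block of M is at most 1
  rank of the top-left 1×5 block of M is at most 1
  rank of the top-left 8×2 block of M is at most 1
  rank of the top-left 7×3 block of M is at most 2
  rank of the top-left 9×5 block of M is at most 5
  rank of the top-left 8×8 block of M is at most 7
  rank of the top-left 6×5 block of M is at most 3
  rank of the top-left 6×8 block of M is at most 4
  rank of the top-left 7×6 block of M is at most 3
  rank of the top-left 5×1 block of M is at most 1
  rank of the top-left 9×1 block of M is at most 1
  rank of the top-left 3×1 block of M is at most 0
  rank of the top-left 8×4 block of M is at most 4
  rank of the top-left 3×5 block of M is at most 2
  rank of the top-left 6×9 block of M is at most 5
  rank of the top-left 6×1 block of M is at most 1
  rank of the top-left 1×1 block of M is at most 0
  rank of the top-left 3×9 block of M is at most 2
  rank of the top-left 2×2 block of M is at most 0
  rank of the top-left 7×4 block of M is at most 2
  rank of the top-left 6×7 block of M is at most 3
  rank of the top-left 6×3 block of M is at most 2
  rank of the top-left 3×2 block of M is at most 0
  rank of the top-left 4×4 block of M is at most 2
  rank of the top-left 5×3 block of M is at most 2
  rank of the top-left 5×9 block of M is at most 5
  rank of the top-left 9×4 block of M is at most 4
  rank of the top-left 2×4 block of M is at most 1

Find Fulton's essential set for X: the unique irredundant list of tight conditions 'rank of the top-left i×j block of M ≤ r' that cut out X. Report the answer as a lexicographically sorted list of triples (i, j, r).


The tightest implied rank at each (i,j), from the 30 conditions:

  i=1: 0, 0, 1, 1, 1, 1, 1, 1, 1, 1
  i=2: 0, 0, 1, 1, 2, 2, 2, 2, 2, 2
  i=3: 0, 0, 1, 1, 2, 2, 2, 2, 2, 3
  i=4: 1, 1, 2, 2, 3, 3, 3, 3, 3, 4
  i=5: 1, 1, 2, 2, 3, 3, 3, 4, 4, 5
  i=6: 1, 1, 2, 2, 3, 3, 3, 4, 5, 6
  i=7: 1, 1, 2, 2, 3, 3, 4, 5, 6, 7
  i=8: 1, 1, 2, 3, 4, 4, 5, 6, 7, 8
  i=9: 1, 2, 3, 4, 5, 5, 6, 7, 8, 9
  i=10: 1, 2, 3, 4, 5, 6, 7, 8, 9, 10

the unique w with this rank table is (3, 5, 10, 1, 8, 9, 7, 4, 2, 6).

ℓ(w)=24; the 7 essential cells (i,j,r):

[(3, 2, 0), (3, 4, 1), (3, 9, 2), (6, 7, 3), (7, 4, 2), (7, 6, 3), (8, 2, 1)]


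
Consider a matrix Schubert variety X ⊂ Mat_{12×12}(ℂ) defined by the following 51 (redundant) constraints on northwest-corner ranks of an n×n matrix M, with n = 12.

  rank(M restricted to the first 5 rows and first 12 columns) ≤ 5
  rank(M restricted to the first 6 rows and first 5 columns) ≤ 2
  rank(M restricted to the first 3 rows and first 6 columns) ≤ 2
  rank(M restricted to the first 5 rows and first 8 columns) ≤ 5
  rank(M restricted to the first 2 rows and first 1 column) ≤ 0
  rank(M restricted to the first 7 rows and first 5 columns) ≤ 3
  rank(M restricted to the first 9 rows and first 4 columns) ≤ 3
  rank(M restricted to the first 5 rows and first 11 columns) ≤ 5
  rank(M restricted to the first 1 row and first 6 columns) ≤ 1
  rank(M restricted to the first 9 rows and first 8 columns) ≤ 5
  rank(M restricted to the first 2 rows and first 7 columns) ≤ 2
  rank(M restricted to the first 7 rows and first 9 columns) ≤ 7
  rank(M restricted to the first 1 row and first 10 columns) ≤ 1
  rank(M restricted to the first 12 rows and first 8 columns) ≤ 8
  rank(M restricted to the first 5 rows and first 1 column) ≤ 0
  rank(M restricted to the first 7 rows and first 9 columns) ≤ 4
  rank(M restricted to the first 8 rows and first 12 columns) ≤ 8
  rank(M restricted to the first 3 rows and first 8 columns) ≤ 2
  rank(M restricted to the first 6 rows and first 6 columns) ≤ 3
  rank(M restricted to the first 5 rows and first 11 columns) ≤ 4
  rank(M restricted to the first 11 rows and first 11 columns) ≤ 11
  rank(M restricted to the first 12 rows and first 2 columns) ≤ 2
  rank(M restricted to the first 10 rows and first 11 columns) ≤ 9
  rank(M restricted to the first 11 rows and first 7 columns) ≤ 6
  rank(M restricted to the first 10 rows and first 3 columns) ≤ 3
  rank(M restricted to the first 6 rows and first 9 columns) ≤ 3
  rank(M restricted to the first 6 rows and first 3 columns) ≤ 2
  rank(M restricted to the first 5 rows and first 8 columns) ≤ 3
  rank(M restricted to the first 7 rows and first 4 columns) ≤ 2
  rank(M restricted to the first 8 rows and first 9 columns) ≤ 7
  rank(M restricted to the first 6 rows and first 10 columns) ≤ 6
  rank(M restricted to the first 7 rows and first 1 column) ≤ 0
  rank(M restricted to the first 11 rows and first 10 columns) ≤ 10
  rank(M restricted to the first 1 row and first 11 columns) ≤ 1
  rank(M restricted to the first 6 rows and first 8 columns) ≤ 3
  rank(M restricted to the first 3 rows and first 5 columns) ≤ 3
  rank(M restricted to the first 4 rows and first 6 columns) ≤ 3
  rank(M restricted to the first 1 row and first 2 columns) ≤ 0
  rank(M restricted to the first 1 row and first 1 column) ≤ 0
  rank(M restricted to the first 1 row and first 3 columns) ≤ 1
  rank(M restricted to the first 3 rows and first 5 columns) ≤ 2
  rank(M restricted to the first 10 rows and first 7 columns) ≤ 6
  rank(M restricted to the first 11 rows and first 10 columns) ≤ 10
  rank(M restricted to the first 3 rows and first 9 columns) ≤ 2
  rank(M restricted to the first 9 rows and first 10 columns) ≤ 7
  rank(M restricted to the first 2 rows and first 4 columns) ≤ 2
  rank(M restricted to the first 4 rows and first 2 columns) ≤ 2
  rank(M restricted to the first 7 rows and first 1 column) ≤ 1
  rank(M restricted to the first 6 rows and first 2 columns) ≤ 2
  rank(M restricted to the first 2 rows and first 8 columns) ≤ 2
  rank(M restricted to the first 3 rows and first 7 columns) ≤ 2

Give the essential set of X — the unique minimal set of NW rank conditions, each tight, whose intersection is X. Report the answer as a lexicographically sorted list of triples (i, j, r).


The tightest implied rank at each (i,j), from the 51 conditions:

  row 1: 0  0  1  1  1  1  1  1  1  1  1  1
  row 2: 0  1  2  2  2  2  2  2  2  2  2  2
  row 3: 0  1  2  2  2  2  2  2  2  3  3  3
  row 4: 0  1  2  2  2  3  3  3  3  4  4  4
  row 5: 0  1  2  2  2  3  3  3  3  4  4  5
  row 6: 0  1  2  2  2  3  3  3  3  4  5  6
  row 7: 0  1  2  2  3  4  4  4  4  5  6  7
  row 8: 1  2  3  3  4  5  5  5  5  6  7  8
  row 9: 1  2  3  3  4  5  5  5  6  7  8  9
  row 10: 1  2  3  4  5  6  6  6  7  8  9  10
  row 11: 1  2  3  4  5  6  6  7  8  9  10  11
  row 12: 1  2  3  4  5  6  7  8  9  10  11  12

hence w(1..12) = (3, 2, 10, 6, 12, 11, 5, 1, 9, 4, 8, 7).

D(w) has 32 cells with 10 SE-corners; essential set:

[(1, 2, 0), (3, 9, 2), (5, 11, 4), (6, 5, 2), (6, 9, 3), (7, 1, 0), (7, 4, 2), (9, 4, 3), (9, 8, 5), (11, 7, 6)]


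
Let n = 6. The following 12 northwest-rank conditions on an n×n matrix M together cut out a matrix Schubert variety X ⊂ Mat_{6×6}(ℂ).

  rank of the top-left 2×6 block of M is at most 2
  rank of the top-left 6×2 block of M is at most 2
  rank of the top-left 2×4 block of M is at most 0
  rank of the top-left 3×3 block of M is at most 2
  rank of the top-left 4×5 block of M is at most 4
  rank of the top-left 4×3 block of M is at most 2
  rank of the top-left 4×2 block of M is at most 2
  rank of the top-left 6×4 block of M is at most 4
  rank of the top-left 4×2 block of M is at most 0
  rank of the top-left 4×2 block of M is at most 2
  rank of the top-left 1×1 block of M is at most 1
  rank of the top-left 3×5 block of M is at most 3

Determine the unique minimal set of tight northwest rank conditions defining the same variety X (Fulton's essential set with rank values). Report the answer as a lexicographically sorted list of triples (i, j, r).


Reconstructing r_w from the 12 given conditions:

  row 1: 0  0  0  0  1  1
  row 2: 0  0  0  0  1  2
  row 3: 0  0  1  1  2  3
  row 4: 0  0  1  2  3  4
  row 5: 1  1  2  3  4  5
  row 6: 1  2  3  4  5  6

giving w = (5, 6, 3, 4, 1, 2) via Δ²R.

|D(w)|=12, |Ess(w)|=2:

[(2, 4, 0), (4, 2, 0)]


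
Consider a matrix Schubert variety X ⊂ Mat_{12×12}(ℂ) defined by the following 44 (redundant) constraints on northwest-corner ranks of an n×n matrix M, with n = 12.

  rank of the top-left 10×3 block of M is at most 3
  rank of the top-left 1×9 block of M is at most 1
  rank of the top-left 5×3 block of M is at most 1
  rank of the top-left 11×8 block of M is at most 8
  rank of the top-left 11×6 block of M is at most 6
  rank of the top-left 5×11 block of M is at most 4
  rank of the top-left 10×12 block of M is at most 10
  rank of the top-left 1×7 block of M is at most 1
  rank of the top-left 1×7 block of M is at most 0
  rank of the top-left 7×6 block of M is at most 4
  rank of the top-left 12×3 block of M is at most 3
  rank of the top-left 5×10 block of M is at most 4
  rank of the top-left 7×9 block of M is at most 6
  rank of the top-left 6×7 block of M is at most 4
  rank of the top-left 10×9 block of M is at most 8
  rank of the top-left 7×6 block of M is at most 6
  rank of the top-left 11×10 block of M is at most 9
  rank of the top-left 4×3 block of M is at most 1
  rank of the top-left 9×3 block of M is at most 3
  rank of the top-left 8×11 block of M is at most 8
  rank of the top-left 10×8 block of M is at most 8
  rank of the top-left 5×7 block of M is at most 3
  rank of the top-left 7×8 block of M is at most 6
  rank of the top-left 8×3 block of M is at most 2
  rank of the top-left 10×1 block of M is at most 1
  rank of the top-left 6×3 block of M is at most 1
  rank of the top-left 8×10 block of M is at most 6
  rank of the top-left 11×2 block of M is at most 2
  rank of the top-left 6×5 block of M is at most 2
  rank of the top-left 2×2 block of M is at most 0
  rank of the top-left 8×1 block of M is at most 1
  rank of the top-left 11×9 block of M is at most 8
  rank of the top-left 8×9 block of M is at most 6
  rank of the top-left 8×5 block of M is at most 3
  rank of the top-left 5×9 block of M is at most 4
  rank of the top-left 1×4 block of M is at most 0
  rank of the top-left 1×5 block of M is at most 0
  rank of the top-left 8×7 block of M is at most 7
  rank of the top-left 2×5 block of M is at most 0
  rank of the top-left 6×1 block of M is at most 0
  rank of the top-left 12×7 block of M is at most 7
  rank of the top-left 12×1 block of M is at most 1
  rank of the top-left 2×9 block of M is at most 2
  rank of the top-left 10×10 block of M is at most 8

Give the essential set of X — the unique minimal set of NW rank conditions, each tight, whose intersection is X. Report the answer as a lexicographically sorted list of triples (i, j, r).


Rank table r_w(12×12) implied by the 44 constraints:

  0, 0, 0, 0, 0, 0, 0, 1, 1, 1, 1, 1
  0, 0, 0, 0, 0, 1, 1, 2, 2, 2, 2, 2
  0, 1, 1, 1, 1, 2, 2, 3, 3, 3, 3, 3
  0, 1, 1, 2, 2, 3, 3, 4, 4, 4, 4, 4
  0, 1, 1, 2, 2, 3, 3, 4, 4, 4, 4, 5
  0, 1, 1, 2, 2, 3, 4, 5, 5, 5, 5, 6
  1, 2, 2, 3, 3, 4, 5, 6, 6, 6, 6, 7
  1, 2, 2, 3, 3, 4, 5, 6, 6, 6, 7, 8
  1, 2, 3, 4, 4, 5, 6, 7, 7, 7, 8, 9
  1, 2, 3, 4, 5, 6, 7, 8, 8, 8, 9, 10
  1, 2, 3, 4, 5, 6, 7, 8, 8, 9, 10, 11
  1, 2, 3, 4, 5, 6, 7, 8, 9, 10, 11, 12

hence w(1..12) = (8, 6, 2, 4, 12, 7, 1, 11, 3, 5, 10, 9).

11 SE-corners of the 30-cell Rothe diagram give Ess(w):

[(1, 7, 0), (2, 5, 0), (5, 7, 3), (5, 11, 4), (6, 1, 0), (6, 3, 1), (6, 5, 2), (8, 3, 2), (8, 5, 3), (8, 10, 6), (11, 9, 8)]


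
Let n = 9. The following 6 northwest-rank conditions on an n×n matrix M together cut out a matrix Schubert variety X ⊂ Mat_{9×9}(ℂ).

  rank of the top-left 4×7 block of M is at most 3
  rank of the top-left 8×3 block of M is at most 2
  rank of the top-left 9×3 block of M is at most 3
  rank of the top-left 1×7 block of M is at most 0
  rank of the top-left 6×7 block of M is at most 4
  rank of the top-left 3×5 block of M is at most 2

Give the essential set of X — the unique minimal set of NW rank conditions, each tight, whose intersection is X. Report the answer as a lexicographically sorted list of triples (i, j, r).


Propagating the 6 rank bounds to every northwest block:

  R[1]: 0, 0, 0, 0, 0, 0, 0, 1, 1
  R[2]: 1, 1, 1, 1, 1, 1, 1, 2, 2
  R[3]: 1, 2, 2, 2, 2, 2, 2, 3, 3
  R[4]: 1, 2, 2, 3, 3, 3, 3, 4, 4
  R[5]: 1, 2, 2, 3, 4, 4, 4, 5, 5
  R[6]: 1, 2, 2, 3, 4, 4, 4, 5, 6
  R[7]: 1, 2, 2, 3, 4, 5, 5, 6, 7
  R[8]: 1, 2, 2, 3, 4, 5, 6, 7, 8
  R[9]: 1, 2, 3, 4, 5, 6, 7, 8, 9

giving w = (8, 1, 2, 4, 5, 9, 6, 7, 3) via Δ²R.

|D(w)|=14, |Ess(w)|=3:

[(1, 7, 0), (6, 7, 4), (8, 3, 2)]


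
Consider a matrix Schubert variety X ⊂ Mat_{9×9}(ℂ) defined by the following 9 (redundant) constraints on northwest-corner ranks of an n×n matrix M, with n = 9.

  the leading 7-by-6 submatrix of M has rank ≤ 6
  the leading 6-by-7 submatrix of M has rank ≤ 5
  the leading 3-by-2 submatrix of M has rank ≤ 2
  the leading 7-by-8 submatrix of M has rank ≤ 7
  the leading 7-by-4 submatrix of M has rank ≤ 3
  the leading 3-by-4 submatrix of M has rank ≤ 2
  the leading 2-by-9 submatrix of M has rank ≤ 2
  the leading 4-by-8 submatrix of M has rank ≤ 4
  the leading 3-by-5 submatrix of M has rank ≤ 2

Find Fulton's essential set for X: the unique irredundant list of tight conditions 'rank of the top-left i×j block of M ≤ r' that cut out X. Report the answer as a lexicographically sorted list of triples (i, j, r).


Recovering R(i,j) via the rank-extension bound from the 9 conditions:

  R[1]: 1 | 1 | 1 | 1 | 1 | 1 | 1 | 1 | 1
  R[2]: 1 | 2 | 2 | 2 | 2 | 2 | 2 | 2 | 2
  R[3]: 1 | 2 | 2 | 2 | 2 | 3 | 3 | 3 | 3
  R[4]: 1 | 2 | 3 | 3 | 3 | 4 | 4 | 4 | 4
  R[5]: 1 | 2 | 3 | 3 | 4 | 5 | 5 | 5 | 5
  R[6]: 1 | 2 | 3 | 3 | 4 | 5 | 5 | 6 | 6
  R[7]: 1 | 2 | 3 | 3 | 4 | 5 | 6 | 7 | 7
  R[8]: 1 | 2 | 3 | 4 | 5 | 6 | 7 | 8 | 8
  R[9]: 1 | 2 | 3 | 4 | 5 | 6 | 7 | 8 | 9

hence w(1..9) = (1, 2, 6, 3, 5, 8, 7, 4, 9).

Fulton essential set (3 of the 7 Rothe cells):

[(3, 5, 2), (6, 7, 5), (7, 4, 3)]


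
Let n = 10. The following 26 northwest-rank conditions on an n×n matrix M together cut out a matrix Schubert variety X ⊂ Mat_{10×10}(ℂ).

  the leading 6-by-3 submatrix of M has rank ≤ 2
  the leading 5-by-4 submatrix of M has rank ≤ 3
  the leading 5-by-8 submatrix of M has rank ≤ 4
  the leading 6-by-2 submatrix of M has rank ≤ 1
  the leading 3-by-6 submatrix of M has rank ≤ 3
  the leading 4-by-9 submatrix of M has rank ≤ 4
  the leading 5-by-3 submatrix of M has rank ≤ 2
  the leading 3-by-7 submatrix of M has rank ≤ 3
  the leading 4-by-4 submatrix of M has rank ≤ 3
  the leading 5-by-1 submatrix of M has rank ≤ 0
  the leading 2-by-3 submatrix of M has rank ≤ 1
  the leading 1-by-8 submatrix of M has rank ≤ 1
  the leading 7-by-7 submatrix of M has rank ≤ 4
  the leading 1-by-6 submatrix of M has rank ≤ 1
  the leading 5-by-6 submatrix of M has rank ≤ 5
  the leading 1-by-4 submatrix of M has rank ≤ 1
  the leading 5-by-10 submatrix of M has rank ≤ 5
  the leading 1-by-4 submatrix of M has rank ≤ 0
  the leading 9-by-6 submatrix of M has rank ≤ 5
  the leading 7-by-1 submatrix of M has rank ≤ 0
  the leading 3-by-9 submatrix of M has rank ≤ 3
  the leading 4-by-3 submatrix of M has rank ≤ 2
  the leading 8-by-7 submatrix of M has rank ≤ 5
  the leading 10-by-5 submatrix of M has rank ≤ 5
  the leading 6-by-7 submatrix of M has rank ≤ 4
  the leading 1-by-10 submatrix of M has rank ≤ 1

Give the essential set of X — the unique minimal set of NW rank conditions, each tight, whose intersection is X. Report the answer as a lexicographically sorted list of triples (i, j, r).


Propagating the 26 rank bounds to every northwest block:

  i=1: 0, 0, 0, 0, 1, 1, 1, 1, 1, 1
  i=2: 0, 1, 1, 1, 2, 2, 2, 2, 2, 2
  i=3: 0, 1, 2, 2, 3, 3, 3, 3, 3, 3
  i=4: 0, 1, 2, 3, 4, 4, 4, 4, 4, 4
  i=5: 0, 1, 2, 3, 4, 4, 4, 4, 5, 5
  i=6: 0, 1, 2, 3, 4, 4, 4, 5, 6, 6
  i=7: 0, 1, 2, 3, 4, 4, 4, 5, 6, 7
  i=8: 1, 2, 3, 4, 5, 5, 5, 6, 7, 8
  i=9: 1, 2, 3, 4, 5, 5, 6, 7, 8, 9
  i=10: 1, 2, 3, 4, 5, 6, 7, 8, 9, 10

giving w = (5, 2, 3, 4, 9, 8, 10, 1, 7, 6) via Δ²R.

Rothe diagram D(w) (18 cells), 5 SE-corners (essential conditions):

[(1, 4, 0), (5, 8, 4), (7, 1, 0), (7, 7, 4), (9, 6, 5)]


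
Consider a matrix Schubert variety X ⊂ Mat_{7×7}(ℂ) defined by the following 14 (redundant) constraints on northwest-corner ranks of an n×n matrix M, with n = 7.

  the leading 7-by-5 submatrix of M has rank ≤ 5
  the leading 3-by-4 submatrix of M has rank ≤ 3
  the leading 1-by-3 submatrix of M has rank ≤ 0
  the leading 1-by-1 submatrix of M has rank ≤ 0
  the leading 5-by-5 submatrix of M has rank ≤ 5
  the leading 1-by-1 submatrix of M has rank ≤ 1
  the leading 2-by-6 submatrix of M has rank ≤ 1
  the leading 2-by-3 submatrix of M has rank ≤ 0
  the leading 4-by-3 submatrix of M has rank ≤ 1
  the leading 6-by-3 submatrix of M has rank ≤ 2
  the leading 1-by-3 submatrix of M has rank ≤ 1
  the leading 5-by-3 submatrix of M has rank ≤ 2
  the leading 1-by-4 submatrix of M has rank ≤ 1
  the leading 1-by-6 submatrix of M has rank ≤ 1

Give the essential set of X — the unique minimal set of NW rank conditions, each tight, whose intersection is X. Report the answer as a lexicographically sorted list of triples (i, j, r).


The tightest implied rank at each (i,j), from the 14 conditions:

  R[1]: 0 0 0 1 1 1 1
  R[2]: 0 0 0 1 1 1 2
  R[3]: 1 1 1 2 2 2 3
  R[4]: 1 1 1 2 3 3 4
  R[5]: 1 2 2 3 4 4 5
  R[6]: 1 2 2 3 4 5 6
  R[7]: 1 2 3 4 5 6 7

the unique w with this rank table is (4, 7, 1, 5, 2, 6, 3).

Fulton essential set (4 of the 11 Rothe cells):

[(2, 3, 0), (2, 6, 1), (4, 3, 1), (6, 3, 2)]


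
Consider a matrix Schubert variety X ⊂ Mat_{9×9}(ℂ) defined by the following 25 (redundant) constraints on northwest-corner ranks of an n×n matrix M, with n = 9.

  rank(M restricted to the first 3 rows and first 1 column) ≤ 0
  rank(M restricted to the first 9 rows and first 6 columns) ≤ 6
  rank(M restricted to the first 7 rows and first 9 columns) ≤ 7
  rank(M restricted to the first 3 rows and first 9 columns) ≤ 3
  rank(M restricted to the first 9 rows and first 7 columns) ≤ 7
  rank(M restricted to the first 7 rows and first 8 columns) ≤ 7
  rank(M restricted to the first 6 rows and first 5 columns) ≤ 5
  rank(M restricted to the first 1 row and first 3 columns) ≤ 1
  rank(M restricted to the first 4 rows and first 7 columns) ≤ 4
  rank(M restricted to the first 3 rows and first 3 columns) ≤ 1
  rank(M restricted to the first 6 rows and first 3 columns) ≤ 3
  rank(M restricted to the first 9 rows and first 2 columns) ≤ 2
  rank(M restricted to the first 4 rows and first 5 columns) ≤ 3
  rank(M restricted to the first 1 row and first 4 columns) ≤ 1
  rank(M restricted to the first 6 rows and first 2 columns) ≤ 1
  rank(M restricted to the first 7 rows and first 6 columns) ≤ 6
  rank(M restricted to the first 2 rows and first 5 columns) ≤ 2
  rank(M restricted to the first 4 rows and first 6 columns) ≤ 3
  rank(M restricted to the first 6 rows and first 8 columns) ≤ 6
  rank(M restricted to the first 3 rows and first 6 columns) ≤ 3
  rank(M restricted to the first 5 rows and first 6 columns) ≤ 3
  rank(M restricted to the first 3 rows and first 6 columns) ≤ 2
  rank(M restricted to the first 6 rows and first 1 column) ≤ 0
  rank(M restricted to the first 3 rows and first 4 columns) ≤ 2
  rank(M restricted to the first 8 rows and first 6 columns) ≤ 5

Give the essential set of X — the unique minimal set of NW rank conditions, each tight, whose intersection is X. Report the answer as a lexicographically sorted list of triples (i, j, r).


The tightest implied rank at each (i,j), from the 25 conditions:

  i=1: 0  1  1  1  1  1  1  1  1
  i=2: 0  1  1  2  2  2  2  2  2
  i=3: 0  1  1  2  2  2  3  3  3
  i=4: 0  1  2  3  3  3  4  4  4
  i=5: 0  1  2  3  3  3  4  5  5
  i=6: 0  1  2  3  4  4  5  6  6
  i=7: 1  2  3  4  5  5  6  7  7
  i=8: 1  2  3  4  5  5  6  7  8
  i=9: 1  2  3  4  5  6  7  8  9

the unique w with this rank table is (2, 4, 7, 3, 8, 5, 1, 9, 6).

Fulton essential set (5 of the 13 Rothe cells):

[(3, 3, 1), (3, 6, 2), (5, 6, 3), (6, 1, 0), (8, 6, 5)]


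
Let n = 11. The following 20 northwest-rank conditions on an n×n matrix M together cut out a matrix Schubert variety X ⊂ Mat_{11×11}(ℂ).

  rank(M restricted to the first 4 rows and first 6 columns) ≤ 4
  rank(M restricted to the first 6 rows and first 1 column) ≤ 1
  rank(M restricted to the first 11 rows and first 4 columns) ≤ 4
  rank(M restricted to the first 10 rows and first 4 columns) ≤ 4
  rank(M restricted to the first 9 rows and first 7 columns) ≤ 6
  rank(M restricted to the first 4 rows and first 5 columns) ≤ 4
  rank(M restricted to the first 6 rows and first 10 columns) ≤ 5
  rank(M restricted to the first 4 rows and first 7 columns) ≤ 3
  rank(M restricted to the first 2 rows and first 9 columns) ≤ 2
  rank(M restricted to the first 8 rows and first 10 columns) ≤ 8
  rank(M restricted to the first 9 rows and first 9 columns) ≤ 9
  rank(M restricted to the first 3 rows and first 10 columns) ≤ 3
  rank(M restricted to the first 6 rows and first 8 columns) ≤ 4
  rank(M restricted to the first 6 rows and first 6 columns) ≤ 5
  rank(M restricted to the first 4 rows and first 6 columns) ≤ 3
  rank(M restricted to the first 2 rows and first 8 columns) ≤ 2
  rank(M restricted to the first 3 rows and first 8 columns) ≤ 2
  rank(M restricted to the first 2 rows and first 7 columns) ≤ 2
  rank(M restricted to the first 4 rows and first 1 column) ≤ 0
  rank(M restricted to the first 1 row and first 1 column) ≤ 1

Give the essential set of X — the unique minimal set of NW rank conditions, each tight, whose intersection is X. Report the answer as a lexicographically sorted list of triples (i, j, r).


Computing R[i][j] = min implied NW-rank bound (n=11, 20 conditions):

  i=1: 0, 1, 1, 1, 1, 1, 1, 1, 1, 1, 1
  i=2: 0, 1, 2, 2, 2, 2, 2, 2, 2, 2, 2
  i=3: 0, 1, 2, 2, 2, 2, 2, 2, 3, 3, 3
  i=4: 0, 1, 2, 3, 3, 3, 3, 3, 4, 4, 4
  i=5: 1, 2, 3, 4, 4, 4, 4, 4, 5, 5, 5
  i=6: 1, 2, 3, 4, 4, 4, 4, 4, 5, 5, 6
  i=7: 1, 2, 3, 4, 5, 5, 5, 5, 6, 6, 7
  i=8: 1, 2, 3, 4, 5, 6, 6, 6, 7, 7, 8
  i=9: 1, 2, 3, 4, 5, 6, 6, 7, 8, 8, 9
  i=10: 1, 2, 3, 4, 5, 6, 7, 8, 9, 9, 10
  i=11: 1, 2, 3, 4, 5, 6, 7, 8, 9, 10, 11

so w = (2, 3, 9, 4, 1, 11, 5, 6, 8, 7, 10).

D(w) has 15 cells with 5 SE-corners; essential set:

[(3, 8, 2), (4, 1, 0), (6, 8, 4), (6, 10, 5), (9, 7, 6)]


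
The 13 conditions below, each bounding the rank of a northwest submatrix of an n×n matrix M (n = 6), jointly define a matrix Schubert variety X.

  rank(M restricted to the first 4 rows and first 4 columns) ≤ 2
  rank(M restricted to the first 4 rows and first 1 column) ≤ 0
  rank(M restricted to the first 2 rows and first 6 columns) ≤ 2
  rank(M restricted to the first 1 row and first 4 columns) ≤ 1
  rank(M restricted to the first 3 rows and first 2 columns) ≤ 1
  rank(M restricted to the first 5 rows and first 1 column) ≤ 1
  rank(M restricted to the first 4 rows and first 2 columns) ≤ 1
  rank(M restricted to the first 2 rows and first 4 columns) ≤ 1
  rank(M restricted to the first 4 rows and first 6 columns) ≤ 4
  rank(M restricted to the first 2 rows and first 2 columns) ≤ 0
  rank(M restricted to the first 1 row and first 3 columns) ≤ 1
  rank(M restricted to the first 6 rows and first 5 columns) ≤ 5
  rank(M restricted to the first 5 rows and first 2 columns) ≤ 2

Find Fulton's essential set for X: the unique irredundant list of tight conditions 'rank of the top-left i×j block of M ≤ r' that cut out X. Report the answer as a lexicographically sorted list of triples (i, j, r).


Recovering R(i,j) via the rank-extension bound from the 13 conditions:

  i=1: 0  0  1  1  1  1
  i=2: 0  0  1  1  2  2
  i=3: 0  1  2  2  3  3
  i=4: 0  1  2  2  3  4
  i=5: 1  2  3  3  4  5
  i=6: 1  2  3  4  5  6

so w = (3, 5, 2, 6, 1, 4).

Rothe diagram D(w) (8 cells), 4 SE-corners (essential conditions):

[(2, 2, 0), (2, 4, 1), (4, 1, 0), (4, 4, 2)]


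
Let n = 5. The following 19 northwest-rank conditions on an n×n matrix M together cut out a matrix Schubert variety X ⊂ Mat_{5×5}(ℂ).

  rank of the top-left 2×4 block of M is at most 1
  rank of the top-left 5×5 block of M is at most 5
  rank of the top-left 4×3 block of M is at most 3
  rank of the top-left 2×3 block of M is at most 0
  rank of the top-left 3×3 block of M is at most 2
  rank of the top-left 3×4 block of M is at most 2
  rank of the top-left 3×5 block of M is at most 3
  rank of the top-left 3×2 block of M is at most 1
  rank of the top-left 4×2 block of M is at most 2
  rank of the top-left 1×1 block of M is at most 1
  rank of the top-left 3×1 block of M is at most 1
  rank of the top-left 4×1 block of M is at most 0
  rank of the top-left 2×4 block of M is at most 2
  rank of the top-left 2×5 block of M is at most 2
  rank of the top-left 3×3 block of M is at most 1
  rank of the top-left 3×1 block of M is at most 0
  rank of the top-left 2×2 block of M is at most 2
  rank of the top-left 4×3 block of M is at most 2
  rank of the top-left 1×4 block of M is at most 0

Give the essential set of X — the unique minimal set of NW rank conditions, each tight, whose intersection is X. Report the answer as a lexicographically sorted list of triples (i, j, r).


The tightest implied rank at each (i,j), from the 19 conditions:

  R[1]: 0 | 0 | 0 | 0 | 1
  R[2]: 0 | 0 | 0 | 1 | 2
  R[3]: 0 | 1 | 1 | 2 | 3
  R[4]: 0 | 1 | 2 | 3 | 4
  R[5]: 1 | 2 | 3 | 4 | 5

so w = (5, 4, 2, 3, 1).

D(w) has 9 cells with 3 SE-corners; essential set:

[(1, 4, 0), (2, 3, 0), (4, 1, 0)]


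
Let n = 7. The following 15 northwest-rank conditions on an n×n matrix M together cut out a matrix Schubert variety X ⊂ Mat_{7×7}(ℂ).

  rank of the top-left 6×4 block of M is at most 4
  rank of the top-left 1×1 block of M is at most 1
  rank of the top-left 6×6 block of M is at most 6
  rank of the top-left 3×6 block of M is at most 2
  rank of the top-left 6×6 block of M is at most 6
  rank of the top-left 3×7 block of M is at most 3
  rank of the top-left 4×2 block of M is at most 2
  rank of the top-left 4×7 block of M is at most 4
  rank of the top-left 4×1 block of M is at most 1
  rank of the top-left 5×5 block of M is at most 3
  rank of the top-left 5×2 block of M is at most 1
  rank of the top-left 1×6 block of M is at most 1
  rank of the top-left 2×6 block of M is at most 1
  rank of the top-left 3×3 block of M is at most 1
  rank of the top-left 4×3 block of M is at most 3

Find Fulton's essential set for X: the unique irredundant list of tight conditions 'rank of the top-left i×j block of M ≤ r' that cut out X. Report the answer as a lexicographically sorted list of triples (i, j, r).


Reconstructing r_w from the 15 given conditions:

  R[1]: 1  1  1  1  1  1  1
  R[2]: 1  1  1  1  1  1  2
  R[3]: 1  1  1  2  2  2  3
  R[4]: 1  1  2  3  3  3  4
  R[5]: 1  1  2  3  3  4  5
  R[6]: 1  2  3  4  4  5  6
  R[7]: 1  2  3  4  5  6  7

second differences of R give the permutation w = (1, 7, 4, 3, 6, 2, 5).

|D(w)|=10, |Ess(w)|=4:

[(2, 6, 1), (3, 3, 1), (5, 2, 1), (5, 5, 3)]


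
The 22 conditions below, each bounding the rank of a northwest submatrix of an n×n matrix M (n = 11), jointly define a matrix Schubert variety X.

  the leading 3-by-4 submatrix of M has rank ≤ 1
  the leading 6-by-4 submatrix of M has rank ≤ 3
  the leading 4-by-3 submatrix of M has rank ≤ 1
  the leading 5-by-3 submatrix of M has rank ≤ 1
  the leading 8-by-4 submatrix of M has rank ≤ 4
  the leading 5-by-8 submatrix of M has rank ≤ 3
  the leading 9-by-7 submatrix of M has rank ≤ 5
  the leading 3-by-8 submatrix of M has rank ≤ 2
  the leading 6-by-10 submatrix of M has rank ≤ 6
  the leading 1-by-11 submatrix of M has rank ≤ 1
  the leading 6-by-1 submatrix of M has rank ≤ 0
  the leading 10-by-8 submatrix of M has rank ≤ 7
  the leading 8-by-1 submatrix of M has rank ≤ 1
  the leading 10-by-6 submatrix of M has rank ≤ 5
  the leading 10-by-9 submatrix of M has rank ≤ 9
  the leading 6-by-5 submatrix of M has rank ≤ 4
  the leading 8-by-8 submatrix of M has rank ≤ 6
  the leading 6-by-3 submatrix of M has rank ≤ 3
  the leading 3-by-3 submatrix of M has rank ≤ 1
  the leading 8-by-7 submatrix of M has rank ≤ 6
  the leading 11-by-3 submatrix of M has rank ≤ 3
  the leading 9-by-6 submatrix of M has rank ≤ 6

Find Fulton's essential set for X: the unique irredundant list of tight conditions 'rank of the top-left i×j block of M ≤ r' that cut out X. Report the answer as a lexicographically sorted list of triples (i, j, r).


Reconstructing r_w from the 22 given conditions:

  0 1 1 1 1 1 1 1 1 1 1
  0 1 1 1 2 2 2 2 2 2 2
  0 1 1 1 2 2 2 2 3 3 3
  0 1 1 2 3 3 3 3 4 4 4
  0 1 1 2 3 3 3 3 4 5 5
  0 1 2 3 4 4 4 4 5 6 6
  1 2 3 4 5 5 5 5 6 7 7
  1 2 3 4 5 5 5 6 7 8 8
  1 2 3 4 5 5 5 6 7 8 9
  1 2 3 4 5 5 6 7 8 9 10
  1 2 3 4 5 6 7 8 9 10 11

reading off 1-entries of Δ²R: w = (2, 5, 9, 4, 10, 3, 1, 8, 11, 7, 6).

D(w) has 23 cells with 7 SE-corners; essential set:

[(3, 4, 1), (3, 8, 2), (5, 3, 1), (5, 8, 3), (6, 1, 0), (9, 7, 5), (10, 6, 5)]


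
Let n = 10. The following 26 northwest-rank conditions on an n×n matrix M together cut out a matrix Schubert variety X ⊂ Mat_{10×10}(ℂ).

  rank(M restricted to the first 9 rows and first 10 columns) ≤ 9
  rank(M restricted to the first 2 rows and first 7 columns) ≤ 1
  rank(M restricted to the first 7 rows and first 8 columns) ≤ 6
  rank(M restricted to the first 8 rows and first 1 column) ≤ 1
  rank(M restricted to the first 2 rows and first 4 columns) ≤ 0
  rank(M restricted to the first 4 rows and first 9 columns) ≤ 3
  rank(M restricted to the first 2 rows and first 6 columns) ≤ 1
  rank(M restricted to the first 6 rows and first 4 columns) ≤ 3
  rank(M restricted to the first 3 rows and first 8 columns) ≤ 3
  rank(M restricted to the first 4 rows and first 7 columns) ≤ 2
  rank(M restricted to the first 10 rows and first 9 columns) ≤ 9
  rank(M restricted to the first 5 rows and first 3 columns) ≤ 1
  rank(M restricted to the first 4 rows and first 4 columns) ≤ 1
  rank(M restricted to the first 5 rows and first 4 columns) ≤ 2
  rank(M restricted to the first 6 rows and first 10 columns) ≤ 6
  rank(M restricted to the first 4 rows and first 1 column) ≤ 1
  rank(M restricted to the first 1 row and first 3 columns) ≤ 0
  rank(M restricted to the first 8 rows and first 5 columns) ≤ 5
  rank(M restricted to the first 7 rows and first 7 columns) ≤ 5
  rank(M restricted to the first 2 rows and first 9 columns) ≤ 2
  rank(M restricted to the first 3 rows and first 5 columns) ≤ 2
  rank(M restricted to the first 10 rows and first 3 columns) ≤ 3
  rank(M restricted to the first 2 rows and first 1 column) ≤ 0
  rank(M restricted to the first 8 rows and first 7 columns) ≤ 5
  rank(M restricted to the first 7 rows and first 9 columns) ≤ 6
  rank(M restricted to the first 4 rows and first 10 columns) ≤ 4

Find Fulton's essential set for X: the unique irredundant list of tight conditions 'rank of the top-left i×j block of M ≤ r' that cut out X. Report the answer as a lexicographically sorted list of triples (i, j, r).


Computing R[i][j] = min implied NW-rank bound (n=10, 26 conditions):

  i=1: 0 0 0 0 1 1 1 1 1 1
  i=2: 0 0 0 0 1 1 1 2 2 2
  i=3: 1 1 1 1 2 2 2 3 3 3
  i=4: 1 1 1 1 2 2 2 3 3 4
  i=5: 1 1 1 2 3 3 3 4 4 5
  i=6: 1 2 2 3 4 4 4 5 5 6
  i=7: 1 2 3 4 5 5 5 6 6 7
  i=8: 1 2 3 4 5 5 5 6 7 8
  i=9: 1 2 3 4 5 6 6 7 8 9
  i=10: 1 2 3 4 5 6 7 8 9 10

so w = (5, 8, 1, 10, 4, 2, 3, 9, 6, 7).

D(w) has 20 cells with 7 SE-corners; essential set:

[(2, 4, 0), (2, 7, 1), (4, 4, 1), (4, 7, 2), (4, 9, 3), (5, 3, 1), (8, 7, 5)]


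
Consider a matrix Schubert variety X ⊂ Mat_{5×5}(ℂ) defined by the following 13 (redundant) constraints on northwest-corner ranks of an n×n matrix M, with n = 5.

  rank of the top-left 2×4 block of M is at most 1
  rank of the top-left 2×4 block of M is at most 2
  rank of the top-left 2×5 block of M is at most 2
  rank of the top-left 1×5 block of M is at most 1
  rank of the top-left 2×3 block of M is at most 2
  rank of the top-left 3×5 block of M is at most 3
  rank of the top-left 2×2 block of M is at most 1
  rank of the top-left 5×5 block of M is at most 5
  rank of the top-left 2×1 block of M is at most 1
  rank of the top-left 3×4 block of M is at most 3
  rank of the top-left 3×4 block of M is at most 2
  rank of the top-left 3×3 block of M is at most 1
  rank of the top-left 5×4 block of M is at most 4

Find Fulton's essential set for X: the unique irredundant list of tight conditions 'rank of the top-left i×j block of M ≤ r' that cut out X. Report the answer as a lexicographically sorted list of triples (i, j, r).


Recovering R(i,j) via the rank-extension bound from the 13 conditions:

  R[1]: 1  1  1  1  1
  R[2]: 1  1  1  1  2
  R[3]: 1  1  1  2  3
  R[4]: 1  2  2  3  4
  R[5]: 1  2  3  4  5

the unique w with this rank table is (1, 5, 4, 2, 3).

Fulton essential set (2 of the 5 Rothe cells):

[(2, 4, 1), (3, 3, 1)]


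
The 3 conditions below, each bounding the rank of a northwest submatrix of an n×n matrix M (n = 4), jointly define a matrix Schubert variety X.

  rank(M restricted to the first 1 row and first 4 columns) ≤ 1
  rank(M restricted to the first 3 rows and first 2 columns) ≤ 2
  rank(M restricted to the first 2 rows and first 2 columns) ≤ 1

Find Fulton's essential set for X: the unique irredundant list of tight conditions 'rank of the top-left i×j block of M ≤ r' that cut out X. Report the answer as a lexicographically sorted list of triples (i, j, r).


Reconstructing r_w from the 3 given conditions:

  i=1: 1 1 1 1
  i=2: 1 1 2 2
  i=3: 1 2 3 3
  i=4: 1 2 3 4

reading off 1-entries of Δ²R: w = (1, 3, 2, 4).

Rothe diagram D(w) (1 cell), 1 SE-corner (essential condition):

[(2, 2, 1)]


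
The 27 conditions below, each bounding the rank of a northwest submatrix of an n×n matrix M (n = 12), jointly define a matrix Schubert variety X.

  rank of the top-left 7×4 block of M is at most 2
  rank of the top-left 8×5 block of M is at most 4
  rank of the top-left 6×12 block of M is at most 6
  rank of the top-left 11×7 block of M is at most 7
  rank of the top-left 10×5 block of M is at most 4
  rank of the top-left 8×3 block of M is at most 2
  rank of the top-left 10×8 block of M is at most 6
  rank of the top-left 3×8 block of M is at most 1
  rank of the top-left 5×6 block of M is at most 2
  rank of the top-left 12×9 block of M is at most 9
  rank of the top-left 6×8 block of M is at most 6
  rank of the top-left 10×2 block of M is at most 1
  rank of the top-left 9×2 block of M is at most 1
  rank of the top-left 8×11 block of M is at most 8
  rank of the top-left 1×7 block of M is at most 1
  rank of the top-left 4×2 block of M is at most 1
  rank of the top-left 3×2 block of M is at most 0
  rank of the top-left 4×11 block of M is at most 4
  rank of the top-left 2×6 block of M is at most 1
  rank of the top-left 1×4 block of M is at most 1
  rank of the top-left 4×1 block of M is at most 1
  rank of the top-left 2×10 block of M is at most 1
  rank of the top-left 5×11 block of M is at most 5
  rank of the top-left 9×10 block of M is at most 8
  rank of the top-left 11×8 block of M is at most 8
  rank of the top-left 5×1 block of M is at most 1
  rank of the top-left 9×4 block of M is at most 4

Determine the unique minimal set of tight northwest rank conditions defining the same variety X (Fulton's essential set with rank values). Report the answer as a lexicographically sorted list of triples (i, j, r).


Reconstructing r_w from the 27 given conditions:

  row 1: 0 | 0 | 1 | 1 | 1 | 1 | 1 | 1 | 1 | 1 | 1 | 1
  row 2: 0 | 0 | 1 | 1 | 1 | 1 | 1 | 1 | 1 | 1 | 2 | 2
  row 3: 0 | 0 | 1 | 1 | 1 | 1 | 1 | 1 | 2 | 2 | 3 | 3
  row 4: 1 | 1 | 2 | 2 | 2 | 2 | 2 | 2 | 3 | 3 | 4 | 4
  row 5: 1 | 1 | 2 | 2 | 2 | 2 | 3 | 3 | 4 | 4 | 5 | 5
  row 6: 1 | 1 | 2 | 2 | 3 | 3 | 4 | 4 | 5 | 5 | 6 | 6
  row 7: 1 | 1 | 2 | 2 | 3 | 4 | 5 | 5 | 6 | 6 | 7 | 7
  row 8: 1 | 1 | 2 | 3 | 4 | 5 | 6 | 6 | 7 | 7 | 8 | 8
  row 9: 1 | 1 | 2 | 3 | 4 | 5 | 6 | 6 | 7 | 8 | 9 | 9
  row 10: 1 | 1 | 2 | 3 | 4 | 5 | 6 | 6 | 7 | 8 | 9 | 10
  row 11: 1 | 2 | 3 | 4 | 5 | 6 | 7 | 7 | 8 | 9 | 10 | 11
  row 12: 1 | 2 | 3 | 4 | 5 | 6 | 7 | 8 | 9 | 10 | 11 | 12

hence w(1..12) = (3, 11, 9, 1, 7, 5, 6, 4, 10, 12, 2, 8).

7 SE-corners of the 31-cell Rothe diagram give Ess(w):

[(2, 10, 1), (3, 2, 0), (3, 8, 1), (5, 6, 2), (7, 4, 2), (10, 2, 1), (10, 8, 6)]


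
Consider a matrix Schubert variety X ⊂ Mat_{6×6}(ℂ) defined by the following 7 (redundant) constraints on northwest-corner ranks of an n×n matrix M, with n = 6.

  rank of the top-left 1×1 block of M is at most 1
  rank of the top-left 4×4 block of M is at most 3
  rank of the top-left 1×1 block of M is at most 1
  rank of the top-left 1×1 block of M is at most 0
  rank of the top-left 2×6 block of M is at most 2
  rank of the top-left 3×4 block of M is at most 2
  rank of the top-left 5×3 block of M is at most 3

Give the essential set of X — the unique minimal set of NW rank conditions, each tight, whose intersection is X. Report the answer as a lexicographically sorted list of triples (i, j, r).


Reconstructing r_w from the 7 given conditions:

  R[1]: 0, 1, 1, 1, 1, 1
  R[2]: 1, 2, 2, 2, 2, 2
  R[3]: 1, 2, 2, 2, 3, 3
  R[4]: 1, 2, 3, 3, 4, 4
  R[5]: 1, 2, 3, 4, 5, 5
  R[6]: 1, 2, 3, 4, 5, 6

so w = (2, 1, 5, 3, 4, 6).

2 SE-corners of the 3-cell Rothe diagram give Ess(w):

[(1, 1, 0), (3, 4, 2)]
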